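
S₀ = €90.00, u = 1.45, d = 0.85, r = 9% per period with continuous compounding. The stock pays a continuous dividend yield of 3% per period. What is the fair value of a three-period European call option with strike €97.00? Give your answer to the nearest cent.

€17.75

Per-period risk-free factor R = e^0.09 = 1.0942; dividend-adjusted growth = e^(0.09−0.03) = 1.0618.
Risk-neutral probability p = (1.0618 − 0.85)/(1.45 − 0.85) = 0.2118/0.6000 = 0.3531
Terminal stock prices: S_uuu = 274.4, S_uud = 160.8, S_udd = 94.29, S_ddd = 55.27
Terminal payoffs (S − K): max(177.4, 0) = 177.4, max(63.84, 0) = 63.84, max(-2.714, 0) = 0, max(-41.73, 0) = 0
Node uu (S = 189.2): V_uu = e^(−0.09)·[0.3531·177.3762 + 0.6469·63.8413] = 94.9812
Node ud (S = 110.9): V_ud = e^(−0.09)·[0.3531·63.8413 + 0.6469·0.0000] = 20.5999
Node dd (S = 65.02): V_dd = e^(−0.09)·[0.3531·0.0000 + 0.6469·0.0000] = 0.0000
Node u (S = 130.5): V_u = e^(−0.09)·[0.3531·94.9812 + 0.6469·20.5999] = 42.8277
Node d (S = 76.5): V_d = e^(−0.09)·[0.3531·20.5999 + 0.6469·0.0000] = 6.6470
Node 0 (S = 90): V_0 = e^(−0.09)·[0.3531·42.8277 + 0.6469·6.6470] = 17.7495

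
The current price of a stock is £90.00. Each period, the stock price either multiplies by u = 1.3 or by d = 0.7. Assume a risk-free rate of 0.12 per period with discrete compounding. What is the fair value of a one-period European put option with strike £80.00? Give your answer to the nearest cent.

£4.55

Risk-neutral probability p = (1 + 0.12 − 0.7)/(1.3 − 0.7) = 0.4200/0.6000 = 0.7000
Terminal stock prices: S_u = 117, S_d = 63
Terminal payoffs (K − S): max(-37, 0) = 0, max(17, 0) = 17
Node 0 (S = 90): V_0 = 1/1.12·[0.7000·0.0000 + 0.3000·17.0000] = 4.5536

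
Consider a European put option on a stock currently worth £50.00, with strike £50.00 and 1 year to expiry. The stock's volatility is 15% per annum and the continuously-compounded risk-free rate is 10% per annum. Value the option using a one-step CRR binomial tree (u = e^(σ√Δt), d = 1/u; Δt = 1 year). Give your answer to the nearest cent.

CRR parameters: u = e^(σ√Δt) = e^(0.15·√1) = 1.1618, d = 1/u = 0.8607
Per-period rate: rΔt = 0.1·1 = 0.1, so R = e^0.1 = 1.1052
Risk-neutral probability p = (e^0.1 − 0.8607)/(1.1618 − 0.8607) = 0.2445/0.3011 = 0.8118
Terminal stock prices: S_u = 58.09, S_d = 43.04
Terminal payoffs (K − S): max(-8.092, 0) = 0, max(6.965, 0) = 6.965
Node 0 (S = 50): V_0 = e^(−0.1)·[0.8118·0.0000 + 0.1882·6.9646] = 1.1858

£1.19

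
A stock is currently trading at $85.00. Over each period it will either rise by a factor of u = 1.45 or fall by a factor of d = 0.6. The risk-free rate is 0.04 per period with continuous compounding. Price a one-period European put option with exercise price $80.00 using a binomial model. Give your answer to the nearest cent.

Risk-neutral probability p = (e^0.04 − 0.6)/(1.45 − 0.6) = 0.4408/0.8500 = 0.5186
Terminal stock prices: S_u = 123.2, S_d = 51
Terminal payoffs (K − S): max(-43.25, 0) = 0, max(29, 0) = 29
Node 0 (S = 85): V_0 = e^(−0.04)·[0.5186·0.0000 + 0.4814·29.0000] = 13.4132

$13.41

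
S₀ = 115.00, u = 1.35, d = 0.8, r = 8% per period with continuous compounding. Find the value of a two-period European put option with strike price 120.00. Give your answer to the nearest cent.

Risk-neutral probability p = (e^0.08 − 0.8)/(1.35 − 0.8) = 0.2833/0.5500 = 0.5151
Terminal stock prices: S_uu = 209.6, S_ud = 124.2, S_dd = 73.6
Terminal payoffs (K − S): max(-89.59, 0) = 0, max(-4.2, 0) = 0, max(46.4, 0) = 46.4
Node u (S = 155.2): V_u = e^(−0.08)·[0.5151·0.0000 + 0.4849·0.0000] = 0.0000
Node d (S = 92): V_d = e^(−0.08)·[0.5151·0.0000 + 0.4849·46.4000] = 20.7709
Node 0 (S = 115): V_0 = e^(−0.08)·[0.5151·0.0000 + 0.4849·20.7709] = 9.2981

9.30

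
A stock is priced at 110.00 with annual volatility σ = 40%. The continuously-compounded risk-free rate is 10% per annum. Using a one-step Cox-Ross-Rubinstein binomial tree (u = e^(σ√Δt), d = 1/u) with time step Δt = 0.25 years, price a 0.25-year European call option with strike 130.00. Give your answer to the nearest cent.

CRR parameters: u = e^(σ√Δt) = e^(0.4·√0.25) = 1.2214, d = 1/u = 0.8187
Per-period rate: rΔt = 0.1·0.25 = 0.025, so R = e^0.025 = 1.0253
Risk-neutral probability p = (e^0.025 − 0.8187)/(1.2214 − 0.8187) = 0.2066/0.4027 = 0.5130
Terminal stock prices: S_u = 134.4, S_d = 90.06
Terminal payoffs (S − K): max(4.354, 0) = 4.354, max(-39.94, 0) = 0
Node 0 (S = 110): V_0 = e^(−0.025)·[0.5130·4.3543 + 0.4870·0.0000] = 2.1787

2.18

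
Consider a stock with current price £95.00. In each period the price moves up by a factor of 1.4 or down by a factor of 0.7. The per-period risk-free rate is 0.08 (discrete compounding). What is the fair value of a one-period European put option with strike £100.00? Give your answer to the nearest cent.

£14.18

Risk-neutral probability p = (1 + 0.08 − 0.7)/(1.4 − 0.7) = 0.3800/0.7000 = 0.5429
Terminal stock prices: S_u = 133, S_d = 66.5
Terminal payoffs (K − S): max(-33, 0) = 0, max(33.5, 0) = 33.5
Node 0 (S = 95): V_0 = 1/1.08·[0.5429·0.0000 + 0.4571·33.5000] = 14.1799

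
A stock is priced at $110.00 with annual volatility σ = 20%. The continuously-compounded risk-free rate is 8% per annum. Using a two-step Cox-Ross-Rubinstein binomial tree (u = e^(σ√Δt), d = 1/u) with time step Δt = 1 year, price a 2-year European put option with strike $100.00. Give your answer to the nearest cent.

CRR parameters: u = e^(σ√Δt) = e^(0.2·√1) = 1.2214, d = 1/u = 0.8187
Per-period rate: rΔt = 0.08·1 = 0.08, so R = e^0.08 = 1.0833
Risk-neutral probability p = (e^0.08 − 0.8187)/(1.2214 − 0.8187) = 0.2646/0.4027 = 0.6570
Terminal stock prices: S_uu = 164.1, S_ud = 110, S_dd = 73.74
Terminal payoffs (K − S): max(-64.1, 0) = 0, max(-10, 0) = 0, max(26.26, 0) = 26.26
Node u (S = 134.4): V_u = e^(−0.08)·[0.6570·0.0000 + 0.3430·0.0000] = 0.0000
Node d (S = 90.06): V_d = e^(−0.08)·[0.6570·0.0000 + 0.3430·26.2648] = 8.3161
Node 0 (S = 110): V_0 = e^(−0.08)·[0.6570·0.0000 + 0.3430·8.3161] = 2.6331

$2.63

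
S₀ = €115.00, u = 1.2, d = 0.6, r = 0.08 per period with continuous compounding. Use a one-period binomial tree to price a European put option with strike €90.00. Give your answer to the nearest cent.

Risk-neutral probability p = (e^0.08 − 0.6)/(1.2 − 0.6) = 0.4833/0.6000 = 0.8055
Terminal stock prices: S_u = 138, S_d = 69
Terminal payoffs (K − S): max(-48, 0) = 0, max(21, 0) = 21
Node 0 (S = 115): V_0 = e^(−0.08)·[0.8055·0.0000 + 0.1945·21.0000] = 3.7709

€3.77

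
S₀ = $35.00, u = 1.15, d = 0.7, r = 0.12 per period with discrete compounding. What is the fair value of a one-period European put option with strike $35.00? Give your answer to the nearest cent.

Risk-neutral probability p = (1 + 0.12 − 0.7)/(1.15 − 0.7) = 0.4200/0.4500 = 0.9333
Terminal stock prices: S_u = 40.25, S_d = 24.5
Terminal payoffs (K − S): max(-5.25, 0) = 0, max(10.5, 0) = 10.5
Node 0 (S = 35): V_0 = 1/1.12·[0.9333·0.0000 + 0.0667·10.5000] = 0.6250

$0.62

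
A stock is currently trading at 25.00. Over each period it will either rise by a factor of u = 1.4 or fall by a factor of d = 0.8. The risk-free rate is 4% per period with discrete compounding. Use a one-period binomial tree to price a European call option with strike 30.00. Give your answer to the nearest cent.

1.92

Risk-neutral probability p = (1 + 0.04 − 0.8)/(1.4 − 0.8) = 0.2400/0.6000 = 0.4000
Terminal stock prices: S_u = 35, S_d = 20
Terminal payoffs (S − K): max(5, 0) = 5, max(-10, 0) = 0
Node 0 (S = 25): V_0 = 1/1.04·[0.4000·5.0000 + 0.6000·0.0000] = 1.9231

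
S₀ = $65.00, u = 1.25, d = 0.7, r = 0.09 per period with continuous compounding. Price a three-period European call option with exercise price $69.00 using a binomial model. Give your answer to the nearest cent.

$16.98

Risk-neutral probability p = (e^0.09 − 0.7)/(1.25 − 0.7) = 0.3942/0.5500 = 0.7167
Terminal stock prices: S_uuu = 127, S_uud = 71.09, S_udd = 39.81, S_ddd = 22.29
Terminal payoffs (S − K): max(57.95, 0) = 57.95, max(2.094, 0) = 2.094, max(-29.19, 0) = 0, max(-46.71, 0) = 0
Node uu (S = 101.6): V_uu = e^(−0.09)·[0.7167·57.9531 + 0.2833·2.0938] = 38.5012
Node ud (S = 56.87): V_ud = e^(−0.09)·[0.7167·2.0938 + 0.2833·0.0000] = 1.3714
Node dd (S = 31.85): V_dd = e^(−0.09)·[0.7167·0.0000 + 0.2833·0.0000] = 0.0000
Node u (S = 81.25): V_u = e^(−0.09)·[0.7167·38.5012 + 0.2833·1.3714] = 25.5733
Node d (S = 45.5): V_d = e^(−0.09)·[0.7167·1.3714 + 0.2833·0.0000] = 0.8983
Node 0 (S = 65): V_0 = e^(−0.09)·[0.7167·25.5733 + 0.2833·0.8983] = 16.9830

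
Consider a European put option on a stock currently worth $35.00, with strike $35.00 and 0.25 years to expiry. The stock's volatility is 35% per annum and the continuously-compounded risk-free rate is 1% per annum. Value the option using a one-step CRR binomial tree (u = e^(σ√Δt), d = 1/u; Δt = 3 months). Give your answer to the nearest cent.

$3.01

CRR parameters: u = e^(σ√Δt) = e^(0.35·√0.25) = 1.1912, d = 1/u = 0.8395
Per-period rate: rΔt = 0.01·0.25 = 0.0025, so R = e^0.0025 = 1.0025
Risk-neutral probability p = (e^0.0025 − 0.8395)/(1.1912 − 0.8395) = 0.1630/0.3518 = 0.4635
Terminal stock prices: S_u = 41.69, S_d = 29.38
Terminal payoffs (K − S): max(-6.694, 0) = 0, max(5.619, 0) = 5.619
Node 0 (S = 35): V_0 = e^(−0.0025)·[0.4635·0.0000 + 0.5365·5.6190] = 3.0072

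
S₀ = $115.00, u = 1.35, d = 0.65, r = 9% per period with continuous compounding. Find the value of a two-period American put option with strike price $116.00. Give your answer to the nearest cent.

$16.70

Risk-neutral probability p = (e^0.09 − 0.65)/(1.35 − 0.65) = 0.4442/0.7000 = 0.6345
Terminal stock prices: S_uu = 209.6, S_ud = 100.9, S_dd = 48.59
Terminal payoffs (K − S): max(-93.59, 0) = 0, max(15.09, 0) = 15.09, max(67.41, 0) = 67.41
Node u (S = 155.2): continuation = e^(−0.09)·[0.6345·0.0000 + 0.3655·15.0875] = 5.0394; exercise value = 0.0000 ≤ continuation, so V_u = 5.0394
Node d (S = 74.75): continuation = e^(−0.09)·[0.6345·15.0875 + 0.3655·67.4125] = 31.2660; exercise value = 41.2500 > continuation, so V_d = 41.2500 (exercise)
Node 0 (S = 115): continuation = e^(−0.09)·[0.6345·5.0394 + 0.3655·41.2500] = 16.7004; exercise value = 1.0000 ≤ continuation, so V_0 = 16.7004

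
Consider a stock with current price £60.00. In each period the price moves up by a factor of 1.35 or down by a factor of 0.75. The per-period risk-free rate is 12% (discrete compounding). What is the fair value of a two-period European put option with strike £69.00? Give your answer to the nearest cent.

Risk-neutral probability p = (1 + 0.12 − 0.75)/(1.35 − 0.75) = 0.3700/0.6000 = 0.6167
Terminal stock prices: S_uu = 109.4, S_ud = 60.75, S_dd = 33.75
Terminal payoffs (K − S): max(-40.35, 0) = 0, max(8.25, 0) = 8.25, max(35.25, 0) = 35.25
Node u (S = 81): V_u = 1/1.12·[0.6167·0.0000 + 0.3833·8.2500] = 2.8237
Node d (S = 45): V_d = 1/1.12·[0.6167·8.2500 + 0.3833·35.2500] = 16.6071
Node 0 (S = 60): V_0 = 1/1.12·[0.6167·2.8237 + 0.3833·16.6071] = 7.2387

£7.24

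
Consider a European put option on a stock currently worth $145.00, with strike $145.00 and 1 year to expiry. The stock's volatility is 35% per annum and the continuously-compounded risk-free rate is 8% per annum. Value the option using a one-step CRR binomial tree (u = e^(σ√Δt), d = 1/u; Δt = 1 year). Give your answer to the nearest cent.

$18.58

CRR parameters: u = e^(σ√Δt) = e^(0.35·√1) = 1.4191, d = 1/u = 0.7047
Per-period rate: rΔt = 0.08·1 = 0.08, so R = e^0.08 = 1.0833
Risk-neutral probability p = (e^0.08 − 0.7047)/(1.4191 − 0.7047) = 0.3786/0.7144 = 0.5300
Terminal stock prices: S_u = 205.8, S_d = 102.2
Terminal payoffs (K − S): max(-60.76, 0) = 0, max(42.82, 0) = 42.82
Node 0 (S = 145): V_0 = e^(−0.08)·[0.5300·0.0000 + 0.4700·42.8202] = 18.5794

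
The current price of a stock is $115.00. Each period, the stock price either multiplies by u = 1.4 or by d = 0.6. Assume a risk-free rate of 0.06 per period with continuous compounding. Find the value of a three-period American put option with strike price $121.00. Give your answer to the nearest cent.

Risk-neutral probability p = (e^0.06 − 0.6)/(1.4 − 0.6) = 0.4618/0.8000 = 0.5773
Terminal stock prices: S_uuu = 315.6, S_uud = 135.2, S_udd = 57.96, S_ddd = 24.84
Terminal payoffs (K − S): max(-194.6, 0) = 0, max(-14.24, 0) = 0, max(63.04, 0) = 63.04, max(96.16, 0) = 96.16
Node uu (S = 225.4): continuation = e^(−0.06)·[0.5773·0.0000 + 0.4227·0.0000] = 0.0000; exercise value = 0.0000 ≤ continuation, so V_uu = 0.0000
Node ud (S = 96.6): continuation = e^(−0.06)·[0.5773·0.0000 + 0.4227·63.0400] = 25.0955; exercise value = 24.4000 ≤ continuation, so V_ud = 25.0955
Node dd (S = 41.4): continuation = e^(−0.06)·[0.5773·63.0400 + 0.4227·96.1600] = 72.5535; exercise value = 79.6000 > continuation, so V_dd = 79.6000 (exercise)
Node u (S = 161): continuation = e^(−0.06)·[0.5773·0.0000 + 0.4227·25.0955] = 9.9902; exercise value = 0.0000 ≤ continuation, so V_u = 9.9902
Node d (S = 69): continuation = e^(−0.06)·[0.5773·25.0955 + 0.4227·79.6000] = 45.3316; exercise value = 52.0000 > continuation, so V_d = 52.0000 (exercise)
Node 0 (S = 115): continuation = e^(−0.06)·[0.5773·9.9902 + 0.4227·52.0000] = 26.1320; exercise value = 6.0000 ≤ continuation, so V_0 = 26.1320

$26.13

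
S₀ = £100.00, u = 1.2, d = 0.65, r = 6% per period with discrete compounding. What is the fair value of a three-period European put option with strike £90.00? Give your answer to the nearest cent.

£5.65

Risk-neutral probability p = (1 + 0.06 − 0.65)/(1.2 − 0.65) = 0.4100/0.5500 = 0.7455
Terminal stock prices: S_uuu = 172.8, S_uud = 93.6, S_udd = 50.7, S_ddd = 27.46
Terminal payoffs (K − S): max(-82.8, 0) = 0, max(-3.6, 0) = 0, max(39.3, 0) = 39.3, max(62.54, 0) = 62.54
Node uu (S = 144): V_uu = 1/1.06·[0.7455·0.0000 + 0.2545·0.0000] = 0.0000
Node ud (S = 78): V_ud = 1/1.06·[0.7455·0.0000 + 0.2545·39.3000] = 9.4374
Node dd (S = 42.25): V_dd = 1/1.06·[0.7455·39.3000 + 0.2545·62.5375] = 42.6557
Node u (S = 120): V_u = 1/1.06·[0.7455·0.0000 + 0.2545·9.4374] = 2.2663
Node d (S = 65): V_d = 1/1.06·[0.7455·9.4374 + 0.2545·42.6557] = 16.8801
Node 0 (S = 100): V_0 = 1/1.06·[0.7455·2.2663 + 0.2545·16.8801] = 5.6473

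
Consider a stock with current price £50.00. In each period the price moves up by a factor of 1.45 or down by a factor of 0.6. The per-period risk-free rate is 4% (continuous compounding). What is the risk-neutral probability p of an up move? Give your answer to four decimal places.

p = 0.5186

Risk-neutral probability p = (e^0.04 − 0.6)/(1.45 − 0.6) = 0.4408/0.8500 = 0.5186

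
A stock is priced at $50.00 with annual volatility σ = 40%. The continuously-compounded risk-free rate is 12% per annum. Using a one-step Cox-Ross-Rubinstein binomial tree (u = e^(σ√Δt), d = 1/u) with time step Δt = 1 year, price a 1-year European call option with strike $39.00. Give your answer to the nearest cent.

CRR parameters: u = e^(σ√Δt) = e^(0.4·√1) = 1.4918, d = 1/u = 0.6703
Per-period rate: rΔt = 0.12·1 = 0.12, so R = e^0.12 = 1.1275
Risk-neutral probability p = (e^0.12 − 0.6703)/(1.4918 − 0.6703) = 0.4572/0.8215 = 0.5565
Terminal stock prices: S_u = 74.59, S_d = 33.52
Terminal payoffs (S − K): max(35.59, 0) = 35.59, max(-5.484, 0) = 0
Node 0 (S = 50): V_0 = e^(−0.12)·[0.5565·35.5912 + 0.4435·0.0000] = 17.5672

$17.57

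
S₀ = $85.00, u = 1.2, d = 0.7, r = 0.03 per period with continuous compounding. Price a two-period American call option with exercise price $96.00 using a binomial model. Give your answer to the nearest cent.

$10.86

Risk-neutral probability p = (e^0.03 − 0.7)/(1.2 − 0.7) = 0.3305/0.5000 = 0.6609
Terminal stock prices: S_uu = 122.4, S_ud = 71.4, S_dd = 41.65
Terminal payoffs (S − K): max(26.4, 0) = 26.4, max(-24.6, 0) = 0, max(-54.35, 0) = 0
Node u (S = 102): continuation = e^(−0.03)·[0.6609·26.4000 + 0.3391·0.0000] = 16.9323; exercise value = 6.0000 ≤ continuation, so V_u = 16.9323
Node d (S = 59.5): continuation = e^(−0.03)·[0.6609·0.0000 + 0.3391·0.0000] = 0.0000; exercise value = 0.0000 ≤ continuation, so V_d = 0.0000
Node 0 (S = 85): continuation = e^(−0.03)·[0.6609·16.9323 + 0.3391·0.0000] = 10.8600; exercise value = 0.0000 ≤ continuation, so V_0 = 10.8600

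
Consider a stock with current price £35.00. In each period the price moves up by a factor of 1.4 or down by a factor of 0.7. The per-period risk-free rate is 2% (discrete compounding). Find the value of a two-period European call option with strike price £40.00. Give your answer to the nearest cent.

Risk-neutral probability p = (1 + 0.02 − 0.7)/(1.4 − 0.7) = 0.3200/0.7000 = 0.4571
Terminal stock prices: S_uu = 68.6, S_ud = 34.3, S_dd = 17.15
Terminal payoffs (S − K): max(28.6, 0) = 28.6, max(-5.7, 0) = 0, max(-22.85, 0) = 0
Node u (S = 49): V_u = 1/1.02·[0.4571·28.6000 + 0.5429·0.0000] = 12.8179
Node d (S = 24.5): V_d = 1/1.02·[0.4571·0.0000 + 0.5429·0.0000] = 0.0000
Node 0 (S = 35): V_0 = 1/1.02·[0.4571·12.8179 + 0.5429·0.0000] = 5.7447

£5.74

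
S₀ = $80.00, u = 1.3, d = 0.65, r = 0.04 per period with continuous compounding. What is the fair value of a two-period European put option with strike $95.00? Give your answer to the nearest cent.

Risk-neutral probability p = (e^0.04 − 0.65)/(1.3 − 0.65) = 0.3908/0.6500 = 0.6012
Terminal stock prices: S_uu = 135.2, S_ud = 67.6, S_dd = 33.8
Terminal payoffs (K − S): max(-40.2, 0) = 0, max(27.4, 0) = 27.4, max(61.2, 0) = 61.2
Node u (S = 104): V_u = e^(−0.04)·[0.6012·0.0000 + 0.3988·27.4000] = 10.4974
Node d (S = 52): V_d = e^(−0.04)·[0.6012·27.4000 + 0.3988·61.2000] = 39.2750
Node 0 (S = 80): V_0 = e^(−0.04)·[0.6012·10.4974 + 0.3988·39.2750] = 21.1110

$21.11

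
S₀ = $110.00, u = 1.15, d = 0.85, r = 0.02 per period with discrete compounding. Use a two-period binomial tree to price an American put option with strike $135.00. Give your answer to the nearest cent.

Risk-neutral probability p = (1 + 0.02 − 0.85)/(1.15 − 0.85) = 0.1700/0.3000 = 0.5667
Terminal stock prices: S_uu = 145.5, S_ud = 107.5, S_dd = 79.47
Terminal payoffs (K − S): max(-10.47, 0) = 0, max(27.48, 0) = 27.48, max(55.53, 0) = 55.53
Node u (S = 126.5): continuation = 1/1.02·[0.5667·0.0000 + 0.4333·27.4750] = 11.6724; exercise value = 8.5000 ≤ continuation, so V_u = 11.6724
Node d (S = 93.5): continuation = 1/1.02·[0.5667·27.4750 + 0.4333·55.5250] = 38.8529; exercise value = 41.5000 > continuation, so V_d = 41.5000 (exercise)
Node 0 (S = 110): continuation = 1/1.02·[0.5667·11.6724 + 0.4333·41.5000] = 24.1154; exercise value = 25.0000 > continuation, so V_0 = 25.0000 (exercise)

$25.00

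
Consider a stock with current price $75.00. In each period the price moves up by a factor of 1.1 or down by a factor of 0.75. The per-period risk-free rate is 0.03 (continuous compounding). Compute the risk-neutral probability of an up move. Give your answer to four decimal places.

p = 0.8013

Risk-neutral probability p = (e^0.03 − 0.75)/(1.1 − 0.75) = 0.2805/0.3500 = 0.8013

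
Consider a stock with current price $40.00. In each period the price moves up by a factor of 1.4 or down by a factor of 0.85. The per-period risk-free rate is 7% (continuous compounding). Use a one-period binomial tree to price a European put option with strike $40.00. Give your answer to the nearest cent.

$3.33

Risk-neutral probability p = (e^0.07 − 0.85)/(1.4 − 0.85) = 0.2225/0.5500 = 0.4046
Terminal stock prices: S_u = 56, S_d = 34
Terminal payoffs (K − S): max(-16, 0) = 0, max(6, 0) = 6
Node 0 (S = 40): V_0 = e^(−0.07)·[0.4046·0.0000 + 0.5954·6.0000] = 3.3311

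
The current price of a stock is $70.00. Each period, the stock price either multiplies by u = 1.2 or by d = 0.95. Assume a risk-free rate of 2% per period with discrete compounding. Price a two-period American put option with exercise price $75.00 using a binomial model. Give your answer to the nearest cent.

Risk-neutral probability p = (1 + 0.02 − 0.95)/(1.2 − 0.95) = 0.0700/0.2500 = 0.2800
Terminal stock prices: S_uu = 100.8, S_ud = 79.8, S_dd = 63.17
Terminal payoffs (K − S): max(-25.8, 0) = 0, max(-4.8, 0) = 0, max(11.83, 0) = 11.83
Node u (S = 84): continuation = 1/1.02·[0.2800·0.0000 + 0.7200·0.0000] = 0.0000; exercise value = 0.0000 ≤ continuation, so V_u = 0.0000
Node d (S = 66.5): continuation = 1/1.02·[0.2800·0.0000 + 0.7200·11.8250] = 8.3471; exercise value = 8.5000 > continuation, so V_d = 8.5000 (exercise)
Node 0 (S = 70): continuation = 1/1.02·[0.2800·0.0000 + 0.7200·8.5000] = 6.0000; exercise value = 5.0000 ≤ continuation, so V_0 = 6.0000

$6.00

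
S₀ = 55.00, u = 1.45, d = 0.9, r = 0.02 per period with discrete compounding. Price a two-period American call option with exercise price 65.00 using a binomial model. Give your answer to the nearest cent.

4.54

Risk-neutral probability p = (1 + 0.02 − 0.9)/(1.45 − 0.9) = 0.1200/0.5500 = 0.2182
Terminal stock prices: S_uu = 115.6, S_ud = 71.78, S_dd = 44.55
Terminal payoffs (S − K): max(50.64, 0) = 50.64, max(6.775, 0) = 6.775, max(-20.45, 0) = 0
Node u (S = 79.75): continuation = 1/1.02·[0.2182·50.6375 + 0.7818·6.7750] = 16.0245; exercise value = 14.7500 ≤ continuation, so V_u = 16.0245
Node d (S = 49.5): continuation = 1/1.02·[0.2182·6.7750 + 0.7818·0.0000] = 1.4492; exercise value = 0.0000 ≤ continuation, so V_d = 1.4492
Node 0 (S = 55): continuation = 1/1.02·[0.2182·16.0245 + 0.7818·1.4492] = 4.5385; exercise value = 0.0000 ≤ continuation, so V_0 = 4.5385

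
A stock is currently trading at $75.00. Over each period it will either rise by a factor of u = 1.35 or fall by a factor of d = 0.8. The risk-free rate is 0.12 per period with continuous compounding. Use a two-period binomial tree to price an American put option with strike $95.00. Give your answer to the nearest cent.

Risk-neutral probability p = (e^0.12 − 0.8)/(1.35 − 0.8) = 0.3275/0.5500 = 0.5954
Terminal stock prices: S_uu = 136.7, S_ud = 81, S_dd = 48
Terminal payoffs (K − S): max(-41.69, 0) = 0, max(14, 0) = 14, max(47, 0) = 47
Node u (S = 101.2): continuation = e^(−0.12)·[0.5954·0.0000 + 0.4046·14.0000] = 5.0233; exercise value = 0.0000 ≤ continuation, so V_u = 5.0233
Node d (S = 60): continuation = e^(−0.12)·[0.5954·14.0000 + 0.4046·47.0000] = 24.2574; exercise value = 35.0000 > continuation, so V_d = 35.0000 (exercise)
Node 0 (S = 75): continuation = e^(−0.12)·[0.5954·5.0233 + 0.4046·35.0000] = 15.2110; exercise value = 20.0000 > continuation, so V_0 = 20.0000 (exercise)

$20.00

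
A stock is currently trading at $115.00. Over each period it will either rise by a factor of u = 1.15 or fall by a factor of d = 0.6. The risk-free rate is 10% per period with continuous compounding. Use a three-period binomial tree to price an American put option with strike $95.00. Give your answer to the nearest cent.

$3.07

Risk-neutral probability p = (e^0.1 − 0.6)/(1.15 − 0.6) = 0.5052/0.5500 = 0.9185
Terminal stock prices: S_uuu = 174.9, S_uud = 91.25, S_udd = 47.61, S_ddd = 24.84
Terminal payoffs (K − S): max(-79.9, 0) = 0, max(3.748, 0) = 3.748, max(47.39, 0) = 47.39, max(70.16, 0) = 70.16
Node uu (S = 152.1): continuation = e^(−0.1)·[0.9185·0.0000 + 0.0815·3.7475] = 0.2764; exercise value = 0.0000 ≤ continuation, so V_uu = 0.2764
Node ud (S = 79.35): continuation = e^(−0.1)·[0.9185·3.7475 + 0.0815·47.3900] = 6.6096; exercise value = 15.6500 > continuation, so V_ud = 15.6500 (exercise)
Node dd (S = 41.4): continuation = e^(−0.1)·[0.9185·47.3900 + 0.0815·70.1600] = 44.5596; exercise value = 53.6000 > continuation, so V_dd = 53.6000 (exercise)
Node u (S = 132.2): continuation = e^(−0.1)·[0.9185·0.2764 + 0.0815·15.6500] = 1.3839; exercise value = 0.0000 ≤ continuation, so V_u = 1.3839
Node d (S = 69): continuation = e^(−0.1)·[0.9185·15.6500 + 0.0815·53.6000] = 16.9596; exercise value = 26.0000 > continuation, so V_d = 26.0000 (exercise)
Node 0 (S = 115): continuation = e^(−0.1)·[0.9185·1.3839 + 0.0815·26.0000] = 3.0677; exercise value = 0.0000 ≤ continuation, so V_0 = 3.0677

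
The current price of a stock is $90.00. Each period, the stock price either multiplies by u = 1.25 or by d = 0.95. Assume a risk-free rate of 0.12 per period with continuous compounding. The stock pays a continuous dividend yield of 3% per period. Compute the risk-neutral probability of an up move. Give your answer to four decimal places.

Per-period risk-free factor R = e^0.12 = 1.1275; dividend-adjusted growth = e^(0.12−0.03) = 1.0942.
Risk-neutral probability p = (1.0942 − 0.95)/(1.25 − 0.95) = 0.1442/0.3000 = 0.4806

p = 0.4806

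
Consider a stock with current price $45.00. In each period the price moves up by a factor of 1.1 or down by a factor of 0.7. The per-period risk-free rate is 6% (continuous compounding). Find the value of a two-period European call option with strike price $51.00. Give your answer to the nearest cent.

Risk-neutral probability p = (e^0.06 − 0.7)/(1.1 − 0.7) = 0.3618/0.4000 = 0.9046
Terminal stock prices: S_uu = 54.45, S_ud = 34.65, S_dd = 22.05
Terminal payoffs (S − K): max(3.45, 0) = 3.45, max(-16.35, 0) = 0, max(-28.95, 0) = 0
Node u (S = 49.5): V_u = e^(−0.06)·[0.9046·3.4500 + 0.0954·0.0000] = 2.9391
Node d (S = 31.5): V_d = e^(−0.06)·[0.9046·0.0000 + 0.0954·0.0000] = 0.0000
Node 0 (S = 45): V_0 = e^(−0.06)·[0.9046·2.9391 + 0.0954·0.0000] = 2.5039

$2.50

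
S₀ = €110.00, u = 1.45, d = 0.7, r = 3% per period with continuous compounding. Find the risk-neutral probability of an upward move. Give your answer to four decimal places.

Risk-neutral probability p = (e^0.03 − 0.7)/(1.45 − 0.7) = 0.3305/0.7500 = 0.4406

p = 0.4406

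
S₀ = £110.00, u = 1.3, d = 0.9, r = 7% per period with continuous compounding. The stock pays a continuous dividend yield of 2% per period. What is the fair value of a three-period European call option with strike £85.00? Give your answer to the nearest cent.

Per-period risk-free factor R = e^0.07 = 1.0725; dividend-adjusted growth = e^(0.07−0.02) = 1.0513.
Risk-neutral probability p = (1.0513 − 0.9)/(1.3 − 0.9) = 0.1513/0.4000 = 0.3782
Terminal stock prices: S_uuu = 241.7, S_uud = 167.3, S_udd = 115.8, S_ddd = 80.19
Terminal payoffs (S − K): max(156.7, 0) = 156.7, max(82.31, 0) = 82.31, max(30.83, 0) = 30.83, max(-4.81, 0) = 0
Node uu (S = 185.9): V_uu = e^(−0.07)·[0.3782·156.6700 + 0.6218·82.3100] = 102.9655
Node ud (S = 128.7): V_ud = e^(−0.07)·[0.3782·82.3100 + 0.6218·30.8300] = 46.8981
Node dd (S = 89.1): V_dd = e^(−0.07)·[0.3782·30.8300 + 0.6218·0.0000] = 10.8710
Node u (S = 143): V_u = e^(−0.07)·[0.3782·102.9655 + 0.6218·46.8981] = 63.4974
Node d (S = 99): V_d = e^(−0.07)·[0.3782·46.8981 + 0.6218·10.8710] = 22.8396
Node 0 (S = 110): V_0 = e^(−0.07)·[0.3782·63.4974 + 0.6218·22.8396] = 35.6319

£35.63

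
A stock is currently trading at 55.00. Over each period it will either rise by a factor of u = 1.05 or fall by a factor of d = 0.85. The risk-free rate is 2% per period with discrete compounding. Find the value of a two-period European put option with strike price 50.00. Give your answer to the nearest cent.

Risk-neutral probability p = (1 + 0.02 − 0.85)/(1.05 − 0.85) = 0.1700/0.2000 = 0.8500
Terminal stock prices: S_uu = 60.64, S_ud = 49.09, S_dd = 39.74
Terminal payoffs (K − S): max(-10.64, 0) = 0, max(0.9125, 0) = 0.9125, max(10.26, 0) = 10.26
Node u (S = 57.75): V_u = 1/1.02·[0.8500·0.0000 + 0.1500·0.9125] = 0.1342
Node d (S = 46.75): V_d = 1/1.02·[0.8500·0.9125 + 0.1500·10.2625] = 2.2696
Node 0 (S = 55): V_0 = 1/1.02·[0.8500·0.1342 + 0.1500·2.2696] = 0.4456

0.45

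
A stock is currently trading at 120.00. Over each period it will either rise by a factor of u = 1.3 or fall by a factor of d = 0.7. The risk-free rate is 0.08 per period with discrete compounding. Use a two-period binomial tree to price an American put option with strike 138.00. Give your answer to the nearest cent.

Risk-neutral probability p = (1 + 0.08 − 0.7)/(1.3 − 0.7) = 0.3800/0.6000 = 0.6333
Terminal stock prices: S_uu = 202.8, S_ud = 109.2, S_dd = 58.8
Terminal payoffs (K − S): max(-64.8, 0) = 0, max(28.8, 0) = 28.8, max(79.2, 0) = 79.2
Node u (S = 156): continuation = 1/1.08·[0.6333·0.0000 + 0.3667·28.8000] = 9.7778; exercise value = 0.0000 ≤ continuation, so V_u = 9.7778
Node d (S = 84): continuation = 1/1.08·[0.6333·28.8000 + 0.3667·79.2000] = 43.7778; exercise value = 54.0000 > continuation, so V_d = 54.0000 (exercise)
Node 0 (S = 120): continuation = 1/1.08·[0.6333·9.7778 + 0.3667·54.0000] = 24.0672; exercise value = 18.0000 ≤ continuation, so V_0 = 24.0672

24.07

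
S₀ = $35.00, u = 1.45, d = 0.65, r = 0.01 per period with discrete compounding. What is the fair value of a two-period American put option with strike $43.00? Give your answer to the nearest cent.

Risk-neutral probability p = (1 + 0.01 − 0.65)/(1.45 − 0.65) = 0.3600/0.8000 = 0.4500
Terminal stock prices: S_uu = 73.59, S_ud = 32.99, S_dd = 14.79
Terminal payoffs (K − S): max(-30.59, 0) = 0, max(10.01, 0) = 10.01, max(28.21, 0) = 28.21
Node u (S = 50.75): continuation = 1/1.01·[0.4500·0.0000 + 0.5500·10.0125] = 5.4524; exercise value = 0.0000 ≤ continuation, so V_u = 5.4524
Node d (S = 22.75): continuation = 1/1.01·[0.4500·10.0125 + 0.5500·28.2125] = 19.8243; exercise value = 20.2500 > continuation, so V_d = 20.2500 (exercise)
Node 0 (S = 35): continuation = 1/1.01·[0.4500·5.4524 + 0.5500·20.2500] = 13.4565; exercise value = 8.0000 ≤ continuation, so V_0 = 13.4565

$13.46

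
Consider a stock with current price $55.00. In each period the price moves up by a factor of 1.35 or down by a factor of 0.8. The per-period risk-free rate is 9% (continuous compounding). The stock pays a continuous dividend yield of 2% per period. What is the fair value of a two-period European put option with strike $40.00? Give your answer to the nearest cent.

$1.02

Per-period risk-free factor R = e^0.09 = 1.0942; dividend-adjusted growth = e^(0.09−0.02) = 1.0725.
Risk-neutral probability p = (1.0725 − 0.8)/(1.35 − 0.8) = 0.2725/0.5500 = 0.4955
Terminal stock prices: S_uu = 100.2, S_ud = 59.4, S_dd = 35.2
Terminal payoffs (K − S): max(-60.24, 0) = 0, max(-19.4, 0) = 0, max(4.8, 0) = 4.8
Node u (S = 74.25): V_u = e^(−0.09)·[0.4955·0.0000 + 0.5045·0.0000] = 0.0000
Node d (S = 44): V_d = e^(−0.09)·[0.4955·0.0000 + 0.5045·4.8000] = 2.2133
Node 0 (S = 55): V_0 = e^(−0.09)·[0.4955·0.0000 + 0.5045·2.2133] = 1.0206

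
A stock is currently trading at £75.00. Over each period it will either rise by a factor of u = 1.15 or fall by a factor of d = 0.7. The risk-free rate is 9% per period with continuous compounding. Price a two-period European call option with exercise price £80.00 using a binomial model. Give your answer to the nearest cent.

Risk-neutral probability p = (e^0.09 − 0.7)/(1.15 − 0.7) = 0.3942/0.4500 = 0.8759
Terminal stock prices: S_uu = 99.19, S_ud = 60.37, S_dd = 36.75
Terminal payoffs (S − K): max(19.19, 0) = 19.19, max(-19.63, 0) = 0, max(-43.25, 0) = 0
Node u (S = 86.25): V_u = e^(−0.09)·[0.8759·19.1875 + 0.1241·0.0000] = 15.3606
Node d (S = 52.5): V_d = e^(−0.09)·[0.8759·0.0000 + 0.1241·0.0000] = 0.0000
Node 0 (S = 75): V_0 = e^(−0.09)·[0.8759·15.3606 + 0.1241·0.0000] = 12.2969

£12.30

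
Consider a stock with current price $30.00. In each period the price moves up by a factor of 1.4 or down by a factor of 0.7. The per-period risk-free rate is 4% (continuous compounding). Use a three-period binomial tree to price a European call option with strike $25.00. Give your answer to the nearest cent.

Risk-neutral probability p = (e^0.04 − 0.7)/(1.4 − 0.7) = 0.3408/0.7000 = 0.4869
Terminal stock prices: S_uuu = 82.32, S_uud = 41.16, S_udd = 20.58, S_ddd = 10.29
Terminal payoffs (S − K): max(57.32, 0) = 57.32, max(16.16, 0) = 16.16, max(-4.42, 0) = 0, max(-14.71, 0) = 0
Node uu (S = 58.8): V_uu = e^(−0.04)·[0.4869·57.3200 + 0.5131·16.1600] = 34.7803
Node ud (S = 29.4): V_ud = e^(−0.04)·[0.4869·16.1600 + 0.5131·0.0000] = 7.5594
Node dd (S = 14.7): V_dd = e^(−0.04)·[0.4869·0.0000 + 0.5131·0.0000] = 0.0000
Node u (S = 42): V_u = e^(−0.04)·[0.4869·34.7803 + 0.5131·7.5594] = 19.9964
Node d (S = 21): V_d = e^(−0.04)·[0.4869·7.5594 + 0.5131·0.0000] = 3.5361
Node 0 (S = 30): V_0 = e^(−0.04)·[0.4869·19.9964 + 0.5131·3.5361] = 11.0973

$11.10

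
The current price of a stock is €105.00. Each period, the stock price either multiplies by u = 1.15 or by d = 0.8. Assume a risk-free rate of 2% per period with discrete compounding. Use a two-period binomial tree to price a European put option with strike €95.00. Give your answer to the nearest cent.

Risk-neutral probability p = (1 + 0.02 − 0.8)/(1.15 − 0.8) = 0.2200/0.3500 = 0.6286
Terminal stock prices: S_uu = 138.9, S_ud = 96.6, S_dd = 67.2
Terminal payoffs (K − S): max(-43.86, 0) = 0, max(-1.6, 0) = 0, max(27.8, 0) = 27.8
Node u (S = 120.7): V_u = 1/1.02·[0.6286·0.0000 + 0.3714·0.0000] = 0.0000
Node d (S = 84): V_d = 1/1.02·[0.6286·0.0000 + 0.3714·27.8000] = 10.1232
Node 0 (S = 105): V_0 = 1/1.02·[0.6286·0.0000 + 0.3714·10.1232] = 3.6863

€3.69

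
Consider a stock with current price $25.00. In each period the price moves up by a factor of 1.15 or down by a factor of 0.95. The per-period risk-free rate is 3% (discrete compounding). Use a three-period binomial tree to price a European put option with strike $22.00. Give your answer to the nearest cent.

$0.11

Risk-neutral probability p = (1 + 0.03 − 0.95)/(1.15 − 0.95) = 0.0800/0.2000 = 0.4000
Terminal stock prices: S_uuu = 38.02, S_uud = 31.41, S_udd = 25.95, S_ddd = 21.43
Terminal payoffs (K − S): max(-16.02, 0) = 0, max(-9.409, 0) = 0, max(-3.947, 0) = 0, max(0.5656, 0) = 0.5656
Node uu (S = 33.06): V_uu = 1/1.03·[0.4000·0.0000 + 0.6000·0.0000] = 0.0000
Node ud (S = 27.31): V_ud = 1/1.03·[0.4000·0.0000 + 0.6000·0.0000] = 0.0000
Node dd (S = 22.56): V_dd = 1/1.03·[0.4000·0.0000 + 0.6000·0.5656] = 0.3295
Node u (S = 28.75): V_u = 1/1.03·[0.4000·0.0000 + 0.6000·0.0000] = 0.0000
Node d (S = 23.75): V_d = 1/1.03·[0.4000·0.0000 + 0.6000·0.3295] = 0.1919
Node 0 (S = 25): V_0 = 1/1.03·[0.4000·0.0000 + 0.6000·0.1919] = 0.1118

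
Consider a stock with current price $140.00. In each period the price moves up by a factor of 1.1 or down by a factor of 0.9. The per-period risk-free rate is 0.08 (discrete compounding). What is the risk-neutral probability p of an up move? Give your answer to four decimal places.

Risk-neutral probability p = (1 + 0.08 − 0.9)/(1.1 − 0.9) = 0.1800/0.2000 = 0.9000

p = 0.9000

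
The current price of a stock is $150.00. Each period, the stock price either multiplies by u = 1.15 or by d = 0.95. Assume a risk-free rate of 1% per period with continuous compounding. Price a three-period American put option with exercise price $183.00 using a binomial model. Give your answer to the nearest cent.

$33.00

Risk-neutral probability p = (e^0.01 − 0.95)/(1.15 − 0.95) = 0.0601/0.2000 = 0.3003
Terminal stock prices: S_uuu = 228.1, S_uud = 188.5, S_udd = 155.7, S_ddd = 128.6
Terminal payoffs (K − S): max(-45.13, 0) = 0, max(-5.456, 0) = 0, max(27.32, 0) = 27.32, max(54.39, 0) = 54.39
Node uu (S = 198.4): continuation = e^(−0.01)·[0.3003·0.0000 + 0.6997·0.0000] = 0.0000; exercise value = 0.0000 ≤ continuation, so V_uu = 0.0000
Node ud (S = 163.9): continuation = e^(−0.01)·[0.3003·0.0000 + 0.6997·27.3187] = 18.9261; exercise value = 19.1250 > continuation, so V_ud = 19.1250 (exercise)
Node dd (S = 135.4): continuation = e^(−0.01)·[0.3003·27.3187 + 0.6997·54.3938] = 45.8041; exercise value = 47.6250 > continuation, so V_dd = 47.6250 (exercise)
Node u (S = 172.5): continuation = e^(−0.01)·[0.3003·0.0000 + 0.6997·19.1250] = 13.2495; exercise value = 10.5000 ≤ continuation, so V_u = 13.2495
Node d (S = 142.5): continuation = e^(−0.01)·[0.3003·19.1250 + 0.6997·47.6250] = 38.6791; exercise value = 40.5000 > continuation, so V_d = 40.5000 (exercise)
Node 0 (S = 150): continuation = e^(−0.01)·[0.3003·13.2495 + 0.6997·40.5000] = 31.9965; exercise value = 33.0000 > continuation, so V_0 = 33.0000 (exercise)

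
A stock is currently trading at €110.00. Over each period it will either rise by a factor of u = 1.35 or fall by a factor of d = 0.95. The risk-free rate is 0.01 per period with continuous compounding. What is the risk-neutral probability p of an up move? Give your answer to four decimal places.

p = 0.1501

Risk-neutral probability p = (e^0.01 − 0.95)/(1.35 − 0.95) = 0.0601/0.4000 = 0.1501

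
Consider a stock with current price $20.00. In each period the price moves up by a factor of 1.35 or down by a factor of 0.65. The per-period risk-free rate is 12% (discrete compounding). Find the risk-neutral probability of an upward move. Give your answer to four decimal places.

Risk-neutral probability p = (1 + 0.12 − 0.65)/(1.35 − 0.65) = 0.4700/0.7000 = 0.6714

p = 0.6714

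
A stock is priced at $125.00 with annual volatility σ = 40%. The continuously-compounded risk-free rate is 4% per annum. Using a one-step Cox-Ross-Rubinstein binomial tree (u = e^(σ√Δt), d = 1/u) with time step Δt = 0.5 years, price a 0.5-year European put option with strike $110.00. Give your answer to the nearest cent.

$8.28

CRR parameters: u = e^(σ√Δt) = e^(0.4·√0.5) = 1.3269, d = 1/u = 0.7536
Per-period rate: rΔt = 0.04·0.5 = 0.02, so R = e^0.02 = 1.0202
Risk-neutral probability p = (e^0.02 − 0.7536)/(1.3269 − 0.7536) = 0.2666/0.5733 = 0.4650
Terminal stock prices: S_u = 165.9, S_d = 94.2
Terminal payoffs (K − S): max(-55.86, 0) = 0, max(15.8, 0) = 15.8
Node 0 (S = 125): V_0 = e^(−0.02)·[0.4650·0.0000 + 0.5350·15.7952] = 8.2832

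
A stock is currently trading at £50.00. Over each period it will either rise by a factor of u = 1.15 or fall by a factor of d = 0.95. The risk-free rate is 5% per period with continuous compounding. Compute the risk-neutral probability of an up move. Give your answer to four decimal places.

Risk-neutral probability p = (e^0.05 − 0.95)/(1.15 − 0.95) = 0.1013/0.2000 = 0.5064

p = 0.5064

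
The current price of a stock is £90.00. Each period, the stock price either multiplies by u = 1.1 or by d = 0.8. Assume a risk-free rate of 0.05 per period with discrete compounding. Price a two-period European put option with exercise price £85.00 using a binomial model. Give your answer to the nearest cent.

Risk-neutral probability p = (1 + 0.05 − 0.8)/(1.1 − 0.8) = 0.2500/0.3000 = 0.8333
Terminal stock prices: S_uu = 108.9, S_ud = 79.2, S_dd = 57.6
Terminal payoffs (K − S): max(-23.9, 0) = 0, max(5.8, 0) = 5.8, max(27.4, 0) = 27.4
Node u (S = 99): V_u = 1/1.05·[0.8333·0.0000 + 0.1667·5.8000] = 0.9206
Node d (S = 72): V_d = 1/1.05·[0.8333·5.8000 + 0.1667·27.4000] = 8.9524
Node 0 (S = 90): V_0 = 1/1.05·[0.8333·0.9206 + 0.1667·8.9524] = 2.1517

£2.15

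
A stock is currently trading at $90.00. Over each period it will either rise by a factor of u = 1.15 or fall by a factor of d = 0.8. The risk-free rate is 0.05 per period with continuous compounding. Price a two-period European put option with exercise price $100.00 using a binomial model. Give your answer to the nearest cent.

Risk-neutral probability p = (e^0.05 − 0.8)/(1.15 − 0.8) = 0.2513/0.3500 = 0.7179
Terminal stock prices: S_uu = 119, S_ud = 82.8, S_dd = 57.6
Terminal payoffs (K − S): max(-19.02, 0) = 0, max(17.2, 0) = 17.2, max(42.4, 0) = 42.4
Node u (S = 103.5): V_u = e^(−0.05)·[0.7179·0.0000 + 0.2821·17.2000] = 4.6152
Node d (S = 72): V_d = e^(−0.05)·[0.7179·17.2000 + 0.2821·42.4000] = 23.1229
Node 0 (S = 90): V_0 = e^(−0.05)·[0.7179·4.6152 + 0.2821·23.1229] = 9.3562

$9.36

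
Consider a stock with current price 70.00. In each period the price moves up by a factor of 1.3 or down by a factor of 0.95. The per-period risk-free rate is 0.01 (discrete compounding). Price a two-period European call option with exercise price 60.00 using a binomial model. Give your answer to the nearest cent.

Risk-neutral probability p = (1 + 0.01 − 0.95)/(1.3 − 0.95) = 0.0600/0.3500 = 0.1714
Terminal stock prices: S_uu = 118.3, S_ud = 86.45, S_dd = 63.17
Terminal payoffs (S − K): max(58.3, 0) = 58.3, max(26.45, 0) = 26.45, max(3.175, 0) = 3.175
Node u (S = 91): V_u = 1/1.01·[0.1714·58.3000 + 0.8286·26.4500] = 31.5941
Node d (S = 66.5): V_d = 1/1.01·[0.1714·26.4500 + 0.8286·3.1750] = 7.0941
Node 0 (S = 70): V_0 = 1/1.01·[0.1714·31.5941 + 0.8286·7.0941] = 11.1822

11.18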